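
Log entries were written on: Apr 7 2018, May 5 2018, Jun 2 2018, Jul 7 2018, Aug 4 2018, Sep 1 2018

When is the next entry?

All dates are Saturdays, 28, 28, 35, 28, 28 days apart.
Specifically, the 1st Saturday of each month.
October 2018 — 1st Saturday is Oct 6 2018.

Oct 6 2018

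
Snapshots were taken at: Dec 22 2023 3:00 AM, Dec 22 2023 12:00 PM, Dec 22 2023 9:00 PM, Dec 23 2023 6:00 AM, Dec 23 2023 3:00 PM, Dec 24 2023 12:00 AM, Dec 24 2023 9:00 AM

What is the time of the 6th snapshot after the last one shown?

Dec 26 2023 3:00 PM

Spacing: 9, 9, 9, 9, 9, 9 h — constant 9 h.
Dec 24 2023 9:00 AM + 9 h = Dec 24 2023 6:00 PM.
Dec 24 2023 6:00 PM + 9 h = Dec 25 2023 3:00 AM.
Dec 25 2023 3:00 AM + 9 h = Dec 25 2023 12:00 PM.
Dec 25 2023 12:00 PM + 9 h = Dec 25 2023 9:00 PM.
Dec 25 2023 9:00 PM + 9 h = Dec 26 2023 6:00 AM.
Dec 26 2023 6:00 AM + 9 h = Dec 26 2023 3:00 PM.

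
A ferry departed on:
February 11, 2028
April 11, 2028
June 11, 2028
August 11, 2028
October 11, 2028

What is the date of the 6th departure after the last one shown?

October 11, 2029

Each date is the 11th; the gaps (60, 61, 61, 61) track the month lengths.
The rule is the 11th of every 2 months.
December 2028: December 11, 2028.
Next: February 2029 → February 11, 2029.
April 2029: April 11, 2029.
June 2029: June 11, 2029.
August 2029: August 11, 2029.
October 2029: October 11, 2029.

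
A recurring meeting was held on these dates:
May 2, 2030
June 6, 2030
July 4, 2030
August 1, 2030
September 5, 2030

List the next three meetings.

All dates are Thursdays, 35, 28, 28, 35 days apart.
Specifically, the 1st Thursday of each month.
October 2030 — 1st Thursday is October 3, 2030.
1st Thursday of November 2030: November 7, 2030.
1st Thursday of December 2030: December 5, 2030.

October 3, 2030; November 7, 2030; December 5, 2030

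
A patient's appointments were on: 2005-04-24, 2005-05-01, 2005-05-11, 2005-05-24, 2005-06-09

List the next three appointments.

The spacing grows by 3 each time: 7, 10, 13, 16 days.
Next gap: 19 days. 2005-06-09 + 19 days = 2005-06-28.
Next gap: 22 days. 2005-06-28 + 22 days = 2005-07-20.
Next gap: 25 days. 2005-07-20 + 25 days = 2005-08-14.

2005-06-28, 2005-07-20, 2005-08-14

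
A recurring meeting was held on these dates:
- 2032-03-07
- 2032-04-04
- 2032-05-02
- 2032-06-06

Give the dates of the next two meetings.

All dates are Sundays, 28, 28, 35 days apart.
Specifically, the 1st Sunday of each month.
1st Sunday of July 2032: 2032-07-04.
August 2032 — 1st Sunday is 2032-08-01.

2032-07-04, 2032-08-01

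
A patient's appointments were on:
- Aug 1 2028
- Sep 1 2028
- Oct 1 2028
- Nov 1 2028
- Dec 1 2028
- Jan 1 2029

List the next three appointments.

Feb 1 2029, Mar 1 2029, Apr 1 2029

The day-of-month is always 1 (31, 30, 31, 30, 31 days between events).
So this recurs on the 1st of each month.
Next: February 2029 → Feb 1 2029.
March 2029: Mar 1 2029.
April 2029: Apr 1 2029.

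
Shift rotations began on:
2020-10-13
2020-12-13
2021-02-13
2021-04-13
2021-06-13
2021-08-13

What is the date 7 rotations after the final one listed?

Each date is the 13th; the gaps (61, 62, 59, 61, 61) track the month lengths.
The rule is the 13th of every 2 months.
Next: October 2021 → 2021-10-13.
Next: December 2021 → 2021-12-13.
February 2022: 2022-02-13.
April 2022: 2022-04-13.
Next: June 2022 → 2022-06-13.
August 2022: 2022-08-13.
October 2022: 2022-10-13.

2022-10-13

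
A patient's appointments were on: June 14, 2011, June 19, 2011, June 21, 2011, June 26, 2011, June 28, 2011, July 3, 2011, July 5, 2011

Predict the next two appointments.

July 10, 2011; July 12, 2011

Gaps: 5, 2, 5, 2, 5, 2 days — not constant, but cyclic with period 2.
The events fall on every Tuesday and Sunday.
Next Sunday: July 10, 2011.
The following Tuesday is July 12, 2011.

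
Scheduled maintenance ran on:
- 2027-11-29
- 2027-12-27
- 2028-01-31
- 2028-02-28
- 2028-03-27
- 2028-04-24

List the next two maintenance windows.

2028-05-29, 2028-06-26

These are Mondays with 28, 35, 28, 28, 28-day gaps.
Each is the final Monday of its month — 2027-11-29 is past the 28th, so '4th Monday' doesn't fit.
May 2028 ends with Monday 2028-05-29.
Last Monday of June 2028: 2028-06-26.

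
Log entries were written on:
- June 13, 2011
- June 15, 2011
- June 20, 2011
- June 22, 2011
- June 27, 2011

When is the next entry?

Every event lands on a Monday or Wednesday (gaps cycle 2, 5, 2, 5).
So the schedule is: every Monday and Wednesday.
The following Wednesday is June 29, 2011.

June 29, 2011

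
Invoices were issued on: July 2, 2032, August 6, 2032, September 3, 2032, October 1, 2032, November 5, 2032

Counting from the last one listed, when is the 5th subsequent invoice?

All dates are Fridays, 35, 28, 28, 35 days apart.
Specifically, the 1st Friday of each month.
1st Friday of December 2032: December 3, 2032.
January 2033 — 1st Friday is January 7, 2033.
1st Friday of February 2033: February 4, 2033.
1st Friday of March 2033: March 4, 2033.
April 2033 — 1st Friday is April 1, 2033.

April 1, 2033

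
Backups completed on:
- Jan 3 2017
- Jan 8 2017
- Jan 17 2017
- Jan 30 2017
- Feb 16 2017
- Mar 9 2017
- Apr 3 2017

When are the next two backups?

May 2 2017, Jun 4 2017

Intervals are 5, 9, 13, 17, 21, 25 days — an arithmetic progression with common difference 4.
Next gap: 29 days. Apr 3 2017 + 29 days = May 2 2017.
Next gap: 33 days. May 2 2017 + 33 days = Jun 4 2017.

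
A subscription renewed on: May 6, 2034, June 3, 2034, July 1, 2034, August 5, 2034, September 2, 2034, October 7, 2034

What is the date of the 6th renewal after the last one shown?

April 7, 2035

These are Saturdays at 28- or 35-day spacing (28, 28, 35, 28, 35).
The pattern: 1st Saturday of the month.
November 2034 — 1st Saturday is November 4, 2034.
1st Saturday of December 2034: December 2, 2034.
1st Saturday of January 2035: January 6, 2035.
February 2035 — 1st Saturday is February 3, 2035.
1st Saturday of March 2035: March 3, 2035.
1st Saturday of April 2035: April 7, 2035.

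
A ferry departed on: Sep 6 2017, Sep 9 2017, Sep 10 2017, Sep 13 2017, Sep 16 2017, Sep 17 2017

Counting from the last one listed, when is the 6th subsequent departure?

Oct 1 2017

The gap pattern 3, 1, 3, 3, 1 repeats every 3 events.
These are the Wednesdays, Saturdays and Sundays of each week.
The following Wednesday is Sep 20 2017.
The following Saturday is Sep 23 2017.
Next Sunday: Sep 24 2017.
The following Wednesday is Sep 27 2017.
Next Saturday: Sep 30 2017.
Next Sunday: Oct 1 2017.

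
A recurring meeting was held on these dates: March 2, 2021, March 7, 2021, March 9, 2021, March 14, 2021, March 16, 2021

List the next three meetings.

Every event lands on a Tuesday or Sunday (gaps cycle 5, 2, 5, 2).
So the schedule is: every Tuesday and Sunday.
The following Sunday is March 21, 2021.
Next Tuesday: March 23, 2021.
Next Sunday: March 28, 2021.

March 21, 2021; March 23, 2021; March 28, 2021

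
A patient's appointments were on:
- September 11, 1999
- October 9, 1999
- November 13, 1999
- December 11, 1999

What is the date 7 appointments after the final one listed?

July 8, 2000

Gaps: 28, 35, 28 days — a mix of 28 and 35. Every date is a Saturday.
Each is the 2nd Saturday of its month.
2nd Saturday of January 2000: January 8, 2000.
February 2000 — 2nd Saturday is February 12, 2000.
2nd Saturday of March 2000: March 11, 2000.
April 2000 — 2nd Saturday is April 8, 2000.
May 2000 — 2nd Saturday is May 13, 2000.
June 2000 — 2nd Saturday is June 10, 2000.
2nd Saturday of July 2000: July 8, 2000.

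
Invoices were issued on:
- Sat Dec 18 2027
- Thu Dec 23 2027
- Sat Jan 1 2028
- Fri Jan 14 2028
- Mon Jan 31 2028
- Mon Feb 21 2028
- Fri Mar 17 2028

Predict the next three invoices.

The spacing grows by 4 each time: 5, 9, 13, 17, 21, 25 days.
Next gap: 29 days. Fri Mar 17 2028 + 29 days = Sat Apr 15 2028.
Next gap: 33 days. Sat Apr 15 2028 + 33 days = Thu May 18 2028.
Next gap: 37 days. Thu May 18 2028 + 37 days = Sat Jun 24 2028.

Sat Apr 15 2028, Thu May 18 2028, Sat Jun 24 2028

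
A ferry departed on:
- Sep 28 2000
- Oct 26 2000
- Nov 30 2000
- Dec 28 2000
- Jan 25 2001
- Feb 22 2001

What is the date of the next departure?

These are Thursdays with 28, 35, 28, 28, 28-day gaps.
Each is the final Thursday of its month — Nov 30 2000 is past the 28th, so '4th Thursday' doesn't fit.
March 2001 ends with Thursday Mar 29 2001.

Mar 29 2001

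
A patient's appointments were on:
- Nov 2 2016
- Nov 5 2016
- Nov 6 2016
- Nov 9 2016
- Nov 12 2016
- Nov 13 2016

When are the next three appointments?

Nov 16 2016, Nov 19 2016, Nov 20 2016

The gap pattern 3, 1, 3, 3, 1 repeats every 3 events.
These are the Wednesdays, Saturdays and Sundays of each week.
The following Wednesday is Nov 16 2016.
Next Saturday: Nov 19 2016.
Next Sunday: Nov 20 2016.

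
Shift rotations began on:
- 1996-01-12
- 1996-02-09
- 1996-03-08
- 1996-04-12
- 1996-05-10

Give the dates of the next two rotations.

1996-06-14, 1996-07-12

These are Fridays at 28- or 35-day spacing (28, 28, 35, 28).
The pattern: 2nd Friday of the month.
2nd Friday of June 1996: 1996-06-14.
2nd Friday of July 1996: 1996-07-12.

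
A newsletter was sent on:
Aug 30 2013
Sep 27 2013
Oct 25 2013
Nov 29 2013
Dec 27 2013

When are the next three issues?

Jan 31 2014, Feb 28 2014, Mar 28 2014

All Fridays; the gaps (28, 28, 35, 28) vary with month length.
This is the last Friday of each month.
Last Friday of January 2014: Jan 31 2014.
February 2014 ends with Friday Feb 28 2014.
March 2014 ends with Friday Mar 28 2014.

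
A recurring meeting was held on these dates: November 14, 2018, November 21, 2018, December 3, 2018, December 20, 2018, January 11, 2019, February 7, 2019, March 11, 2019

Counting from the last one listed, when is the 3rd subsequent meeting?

July 15, 2019

Gaps: 7, 12, 17, 22, 27, 32 days — each gap is 5 larger than the previous one.
Next gap: 37 days. March 11, 2019 + 37 days = April 17, 2019.
Next gap: 42 days. April 17, 2019 + 42 days = May 29, 2019.
Next gap: 47 days. May 29, 2019 + 47 days = July 15, 2019.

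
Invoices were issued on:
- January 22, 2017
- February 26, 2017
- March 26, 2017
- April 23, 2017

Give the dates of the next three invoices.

All dates are Sundays, 35, 28, 28 days apart.
Specifically, the 4th Sunday of each month.
4th Sunday of May 2017: May 28, 2017.
June 2017 — 4th Sunday is June 25, 2017.
July 2017 — 4th Sunday is July 23, 2017.

May 28, 2017; June 25, 2017; July 23, 2017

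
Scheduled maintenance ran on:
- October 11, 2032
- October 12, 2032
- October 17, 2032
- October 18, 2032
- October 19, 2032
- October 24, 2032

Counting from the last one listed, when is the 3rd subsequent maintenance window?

October 31, 2032

The gap pattern 1, 5, 1, 1, 5 repeats every 3 events.
These are the Mondays, Tuesdays and Sundays of each week.
Next Monday: October 25, 2032.
Next Tuesday: October 26, 2032.
The following Sunday is October 31, 2032.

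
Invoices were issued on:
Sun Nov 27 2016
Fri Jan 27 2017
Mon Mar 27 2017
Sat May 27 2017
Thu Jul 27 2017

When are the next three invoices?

Wed Sep 27 2017, Mon Nov 27 2017, Sat Jan 27 2018

Each date is the 27th; the gaps (61, 59, 61, 61) track the month lengths.
The rule is the 27th of every 2 months.
September 2017: Wed Sep 27 2017.
Next: November 2017 → Mon Nov 27 2017.
January 2018: Sat Jan 27 2018.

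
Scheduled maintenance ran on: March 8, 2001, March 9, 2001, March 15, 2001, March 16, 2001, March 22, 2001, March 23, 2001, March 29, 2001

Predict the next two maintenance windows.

March 30, 2001; April 5, 2001

Every event lands on a Thursday or Friday (gaps cycle 1, 6, 1, 6, 1, 6).
So the schedule is: every Thursday and Friday.
Next Friday: March 30, 2001.
Next Thursday: April 5, 2001.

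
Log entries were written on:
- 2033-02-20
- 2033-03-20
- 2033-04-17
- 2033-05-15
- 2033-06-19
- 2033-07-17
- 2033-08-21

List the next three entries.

2033-09-18, 2033-10-16, 2033-11-20

All dates are Sundays, 28, 28, 28, 35, 28, 35 days apart.
Specifically, the 3rd Sunday of each month.
3rd Sunday of September 2033: 2033-09-18.
3rd Sunday of October 2033: 2033-10-16.
3rd Sunday of November 2033: 2033-11-20.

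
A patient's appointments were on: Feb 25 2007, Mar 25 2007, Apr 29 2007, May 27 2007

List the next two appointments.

Jun 24 2007, Jul 29 2007

Every date is a Sunday; gaps 28, 35, 28 days.
Each is the last Sunday of its month (at least one falls on the 29th or later, ruling out '4th Sunday').
Last Sunday of June 2007: Jun 24 2007.
Last Sunday of July 2007: Jul 29 2007.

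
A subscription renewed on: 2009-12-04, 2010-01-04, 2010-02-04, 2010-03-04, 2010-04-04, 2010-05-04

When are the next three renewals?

2010-06-04, 2010-07-04, 2010-08-04

Gaps: 31, 31, 28, 31, 30 days — not constant. Every event is on the 4th of the month.
Pattern: the 4th of each month.
June 2010: 2010-06-04.
July 2010: 2010-07-04.
Next: August 2010 → 2010-08-04.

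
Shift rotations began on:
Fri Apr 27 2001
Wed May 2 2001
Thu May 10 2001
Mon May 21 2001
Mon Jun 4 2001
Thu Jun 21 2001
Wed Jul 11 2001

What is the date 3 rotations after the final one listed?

Intervals are 5, 8, 11, 14, 17, 20 days — an arithmetic progression with common difference 3.
Next gap: 23 days. Wed Jul 11 2001 + 23 days = Fri Aug 3 2001.
Next gap: 26 days. Fri Aug 3 2001 + 26 days = Wed Aug 29 2001.
Next gap: 29 days. Wed Aug 29 2001 + 29 days = Thu Sep 27 2001.

Thu Sep 27 2001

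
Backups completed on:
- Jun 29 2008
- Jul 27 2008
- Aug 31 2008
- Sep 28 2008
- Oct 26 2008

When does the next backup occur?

Nov 30 2008

All Sundays; the gaps (28, 35, 28, 28) vary with month length.
This is the last Sunday of each month.
November 2008 ends with Sunday Nov 30 2008.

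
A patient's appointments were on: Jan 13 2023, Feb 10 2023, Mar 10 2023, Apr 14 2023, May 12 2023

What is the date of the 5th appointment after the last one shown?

Oct 13 2023

All dates are Fridays, 28, 28, 35, 28 days apart.
Specifically, the 2nd Friday of each month.
June 2023 — 2nd Friday is Jun 9 2023.
July 2023 — 2nd Friday is Jul 14 2023.
August 2023 — 2nd Friday is Aug 11 2023.
September 2023 — 2nd Friday is Sep 8 2023.
2nd Friday of October 2023: Oct 13 2023.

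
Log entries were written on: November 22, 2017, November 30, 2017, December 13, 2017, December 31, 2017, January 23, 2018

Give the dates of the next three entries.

February 20, 2018; March 25, 2018; May 2, 2018

Gaps: 8, 13, 18, 23 days — each gap is 5 larger than the previous one.
Next gap: 28 days. January 23, 2018 + 28 days = February 20, 2018.
Next gap: 33 days. February 20, 2018 + 33 days = March 25, 2018.
Next gap: 38 days. March 25, 2018 + 38 days = May 2, 2018.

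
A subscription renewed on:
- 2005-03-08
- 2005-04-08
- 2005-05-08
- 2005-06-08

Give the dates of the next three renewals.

2005-07-08, 2005-08-08, 2005-09-08

Gaps: 31, 30, 31 days — not constant. Every event is on the 8th of the month.
Pattern: the 8th of each month.
July 2005: 2005-07-08.
August 2005: 2005-08-08.
Next: September 2005 → 2005-09-08.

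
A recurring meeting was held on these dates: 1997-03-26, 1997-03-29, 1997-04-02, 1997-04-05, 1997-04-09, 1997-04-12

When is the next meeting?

Gaps: 3, 4, 3, 4, 3 days — not constant, but cyclic with period 2.
The events fall on every Wednesday and Saturday.
Next Wednesday: 1997-04-16.

1997-04-16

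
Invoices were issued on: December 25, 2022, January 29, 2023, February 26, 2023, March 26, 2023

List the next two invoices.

April 30, 2023; May 28, 2023

These are Sundays with 35, 28, 28-day gaps.
Each is the final Sunday of its month — January 29, 2023 is past the 28th, so '4th Sunday' doesn't fit.
April 2023 ends with Sunday April 30, 2023.
Last Sunday of May 2023: May 28, 2023.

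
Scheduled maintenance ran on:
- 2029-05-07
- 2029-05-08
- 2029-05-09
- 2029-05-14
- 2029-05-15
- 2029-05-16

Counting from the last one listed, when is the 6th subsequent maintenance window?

Gaps: 1, 1, 5, 1, 1 days — not constant, but cyclic with period 3.
The events fall on every Monday, Tuesday and Wednesday.
Next Monday: 2029-05-21.
The following Tuesday is 2029-05-22.
Next Wednesday: 2029-05-23.
Next Monday: 2029-05-28.
Next Tuesday: 2029-05-29.
The following Wednesday is 2029-05-30.

2029-05-30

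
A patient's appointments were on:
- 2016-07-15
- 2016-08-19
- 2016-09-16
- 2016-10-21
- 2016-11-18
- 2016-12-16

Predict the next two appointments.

Gaps: 35, 28, 35, 28, 28 days — a mix of 28 and 35. Every date is a Friday.
Each is the 3rd Friday of its month.
January 2017 — 3rd Friday is 2017-01-20.
February 2017 — 3rd Friday is 2017-02-17.

2017-01-20, 2017-02-17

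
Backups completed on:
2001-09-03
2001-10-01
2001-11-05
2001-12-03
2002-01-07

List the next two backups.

All dates are Mondays, 28, 35, 28, 35 days apart.
Specifically, the 1st Monday of each month.
1st Monday of February 2002: 2002-02-04.
March 2002 — 1st Monday is 2002-03-04.

2002-02-04, 2002-03-04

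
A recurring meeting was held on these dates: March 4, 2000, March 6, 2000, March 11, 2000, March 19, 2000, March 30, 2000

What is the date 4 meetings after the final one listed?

The spacing grows by 3 each time: 2, 5, 8, 11 days.
Next gap: 14 days. March 30, 2000 + 14 days = April 13, 2000.
Next gap: 17 days. April 13, 2000 + 17 days = April 30, 2000.
Next gap: 20 days. April 30, 2000 + 20 days = May 20, 2000.
Next gap: 23 days. May 20, 2000 + 23 days = June 12, 2000.

June 12, 2000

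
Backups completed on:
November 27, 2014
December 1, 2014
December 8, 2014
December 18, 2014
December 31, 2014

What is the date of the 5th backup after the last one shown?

April 20, 2015

Gaps: 4, 7, 10, 13 days — each gap is 3 larger than the previous one.
Next gap: 16 days. December 31, 2014 + 16 days = January 16, 2015.
Next gap: 19 days. January 16, 2015 + 19 days = February 4, 2015.
Next gap: 22 days. February 4, 2015 + 22 days = February 26, 2015.
Next gap: 25 days. February 26, 2015 + 25 days = March 23, 2015.
Next gap: 28 days. March 23, 2015 + 28 days = April 20, 2015.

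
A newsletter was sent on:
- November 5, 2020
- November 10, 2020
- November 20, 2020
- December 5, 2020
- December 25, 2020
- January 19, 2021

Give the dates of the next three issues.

Intervals are 5, 10, 15, 20, 25 days — an arithmetic progression with common difference 5.
Next gap: 30 days. January 19, 2021 + 30 days = February 18, 2021.
Next gap: 35 days. February 18, 2021 + 35 days = March 25, 2021.
Next gap: 40 days. March 25, 2021 + 40 days = May 4, 2021.

February 18, 2021; March 25, 2021; May 4, 2021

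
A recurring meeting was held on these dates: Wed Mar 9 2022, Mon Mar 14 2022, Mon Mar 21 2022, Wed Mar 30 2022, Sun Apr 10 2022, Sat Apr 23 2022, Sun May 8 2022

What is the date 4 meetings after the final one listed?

Gaps: 5, 7, 9, 11, 13, 15 days — each gap is 2 larger than the previous one.
Next gap: 17 days. Sun May 8 2022 + 17 days = Wed May 25 2022.
Next gap: 19 days. Wed May 25 2022 + 19 days = Mon Jun 13 2022.
Next gap: 21 days. Mon Jun 13 2022 + 21 days = Mon Jul 4 2022.
Next gap: 23 days. Mon Jul 4 2022 + 23 days = Wed Jul 27 2022.

Wed Jul 27 2022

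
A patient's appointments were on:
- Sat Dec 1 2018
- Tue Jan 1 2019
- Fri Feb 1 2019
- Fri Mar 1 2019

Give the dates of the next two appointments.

Mon Apr 1 2019, Wed May 1 2019

The day-of-month is always 1 (31, 31, 28 days between events).
So this recurs on the 1st of each month.
Next: April 2019 → Mon Apr 1 2019.
May 2019: Wed May 1 2019.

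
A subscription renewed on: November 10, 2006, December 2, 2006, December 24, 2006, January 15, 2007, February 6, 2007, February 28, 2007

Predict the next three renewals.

March 22, 2007; April 13, 2007; May 5, 2007

The spacing is 22, 22, 22, 22, 22 days — always 22 days.
February 28, 2007 + 22 days = March 22, 2007.
March 22, 2007 + 22 days = April 13, 2007.
April 13, 2007 + 22 days = May 5, 2007.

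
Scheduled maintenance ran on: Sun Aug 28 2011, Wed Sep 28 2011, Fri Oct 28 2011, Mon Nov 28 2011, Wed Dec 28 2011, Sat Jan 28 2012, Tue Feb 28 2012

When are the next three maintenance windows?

Gaps: 31, 30, 31, 30, 31, 31 days — not constant. Every event is on the 28th of the month.
Pattern: the 28th of each month.
March 2012: Wed Mar 28 2012.
Next: April 2012 → Sat Apr 28 2012.
Next: May 2012 → Mon May 28 2012.

Wed Mar 28 2012, Sat Apr 28 2012, Mon May 28 2012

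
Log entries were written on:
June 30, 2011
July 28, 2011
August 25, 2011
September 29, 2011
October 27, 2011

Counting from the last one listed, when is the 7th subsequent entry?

These are Thursdays with 28, 28, 35, 28-day gaps.
Each is the final Thursday of its month — June 30, 2011 is past the 28th, so '4th Thursday' doesn't fit.
Last Thursday of November 2011: November 24, 2011.
Last Thursday of December 2011: December 29, 2011.
Last Thursday of January 2012: January 26, 2012.
February 2012 ends with Thursday February 23, 2012.
Last Thursday of March 2012: March 29, 2012.
Last Thursday of April 2012: April 26, 2012.
May 2012 ends with Thursday May 31, 2012.

May 31, 2012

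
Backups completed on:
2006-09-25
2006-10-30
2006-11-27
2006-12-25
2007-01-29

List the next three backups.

All Mondays; the gaps (35, 28, 28, 35) vary with month length.
This is the last Monday of each month.
February 2007 ends with Monday 2007-02-26.
March 2007 ends with Monday 2007-03-26.
April 2007 ends with Monday 2007-04-30.

2007-02-26, 2007-03-26, 2007-04-30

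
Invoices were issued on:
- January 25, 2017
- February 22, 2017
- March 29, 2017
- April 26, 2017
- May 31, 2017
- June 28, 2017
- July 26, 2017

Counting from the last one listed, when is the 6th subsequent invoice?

January 31, 2018

These are Wednesdays with 28, 35, 28, 35, 28, 28-day gaps.
Each is the final Wednesday of its month — March 29, 2017 is past the 28th, so '4th Wednesday' doesn't fit.
August 2017 ends with Wednesday August 30, 2017.
September 2017 ends with Wednesday September 27, 2017.
October 2017 ends with Wednesday October 25, 2017.
November 2017 ends with Wednesday November 29, 2017.
December 2017 ends with Wednesday December 27, 2017.
January 2018 ends with Wednesday January 31, 2018.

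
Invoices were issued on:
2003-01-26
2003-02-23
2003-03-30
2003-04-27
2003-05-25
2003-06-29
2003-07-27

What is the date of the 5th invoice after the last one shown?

These are Sundays with 28, 35, 28, 28, 35, 28-day gaps.
Each is the final Sunday of its month — 2003-03-30 is past the 28th, so '4th Sunday' doesn't fit.
August 2003 ends with Sunday 2003-08-31.
Last Sunday of September 2003: 2003-09-28.
Last Sunday of October 2003: 2003-10-26.
November 2003 ends with Sunday 2003-11-30.
Last Sunday of December 2003: 2003-12-28.

2003-12-28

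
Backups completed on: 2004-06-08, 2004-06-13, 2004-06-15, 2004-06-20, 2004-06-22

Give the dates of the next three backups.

2004-06-27, 2004-06-29, 2004-07-04

The gap pattern 5, 2, 5, 2 repeats every 2 events.
These are the Tuesdays and Sundays of each week.
The following Sunday is 2004-06-27.
The following Tuesday is 2004-06-29.
The following Sunday is 2004-07-04.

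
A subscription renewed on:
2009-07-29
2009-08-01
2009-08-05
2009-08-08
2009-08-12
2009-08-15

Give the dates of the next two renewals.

2009-08-19, 2009-08-22

Gaps: 3, 4, 3, 4, 3 days — not constant, but cyclic with period 2.
The events fall on every Wednesday and Saturday.
The following Wednesday is 2009-08-19.
Next Saturday: 2009-08-22.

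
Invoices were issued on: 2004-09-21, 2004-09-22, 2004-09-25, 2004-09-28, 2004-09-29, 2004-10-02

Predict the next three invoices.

Gaps: 1, 3, 3, 1, 3 days — not constant, but cyclic with period 3.
The events fall on every Tuesday, Wednesday and Saturday.
The following Tuesday is 2004-10-05.
Next Wednesday: 2004-10-06.
The following Saturday is 2004-10-09.

2004-10-05, 2004-10-06, 2004-10-09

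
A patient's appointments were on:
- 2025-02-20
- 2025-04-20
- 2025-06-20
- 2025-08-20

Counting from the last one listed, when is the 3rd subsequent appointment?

2026-02-20

The day-of-month is always 20 (59, 61, 61 days between events).
So this recurs on the 20th of every 2 months.
Next: October 2025 → 2025-10-20.
Next: December 2025 → 2025-12-20.
February 2026: 2026-02-20.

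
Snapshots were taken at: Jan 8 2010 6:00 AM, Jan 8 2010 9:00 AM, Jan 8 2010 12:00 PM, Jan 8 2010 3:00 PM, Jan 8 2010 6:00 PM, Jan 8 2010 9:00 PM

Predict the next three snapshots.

Spacing: 3, 3, 3, 3, 3 h — constant 3 h.
Jan 8 2010 9:00 PM + 3 h = Jan 9 2010 12:00 AM.
Jan 9 2010 12:00 AM + 3 h = Jan 9 2010 3:00 AM.
Jan 9 2010 3:00 AM + 3 h = Jan 9 2010 6:00 AM.

Jan 9 2010 12:00 AM, Jan 9 2010 3:00 AM, Jan 9 2010 6:00 AM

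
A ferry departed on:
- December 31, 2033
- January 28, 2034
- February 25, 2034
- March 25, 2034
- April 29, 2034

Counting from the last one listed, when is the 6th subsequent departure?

These are Saturdays with 28, 28, 28, 35-day gaps.
Each is the final Saturday of its month — December 31, 2033 is past the 28th, so '4th Saturday' doesn't fit.
May 2034 ends with Saturday May 27, 2034.
Last Saturday of June 2034: June 24, 2034.
July 2034 ends with Saturday July 29, 2034.
Last Saturday of August 2034: August 26, 2034.
Last Saturday of September 2034: September 30, 2034.
October 2034 ends with Saturday October 28, 2034.

October 28, 2034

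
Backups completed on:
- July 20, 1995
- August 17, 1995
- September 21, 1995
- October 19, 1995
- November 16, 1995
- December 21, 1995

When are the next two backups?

These are Thursdays at 28- or 35-day spacing (28, 35, 28, 28, 35).
The pattern: 3rd Thursday of the month.
January 1996 — 3rd Thursday is January 18, 1996.
3rd Thursday of February 1996: February 15, 1996.

January 18, 1996; February 15, 1996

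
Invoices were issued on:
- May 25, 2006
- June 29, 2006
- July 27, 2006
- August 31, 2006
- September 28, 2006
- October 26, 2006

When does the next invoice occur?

November 30, 2006

Every date is a Thursday; gaps 35, 28, 35, 28, 28 days.
Each is the last Thursday of its month (at least one falls on the 29th or later, ruling out '4th Thursday').
November 2006 ends with Thursday November 30, 2006.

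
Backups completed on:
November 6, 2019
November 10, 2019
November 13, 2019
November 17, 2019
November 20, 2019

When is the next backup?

November 24, 2019

Gaps: 4, 3, 4, 3 days — not constant, but cyclic with period 2.
The events fall on every Wednesday and Sunday.
The following Sunday is November 24, 2019.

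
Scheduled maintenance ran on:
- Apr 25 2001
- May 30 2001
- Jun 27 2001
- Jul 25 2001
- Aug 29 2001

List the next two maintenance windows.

These are Wednesdays with 35, 28, 28, 35-day gaps.
Each is the final Wednesday of its month — May 30 2001 is past the 28th, so '4th Wednesday' doesn't fit.
September 2001 ends with Wednesday Sep 26 2001.
October 2001 ends with Wednesday Oct 31 2001.

Sep 26 2001, Oct 31 2001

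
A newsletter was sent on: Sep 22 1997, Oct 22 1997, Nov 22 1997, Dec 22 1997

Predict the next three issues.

Each date is the 22nd; the gaps (30, 31, 30) track the month lengths.
The rule is the 22nd of each month.
Next: January 1998 → Jan 22 1998.
February 1998: Feb 22 1998.
March 1998: Mar 22 1998.

Jan 22 1998, Feb 22 1998, Mar 22 1998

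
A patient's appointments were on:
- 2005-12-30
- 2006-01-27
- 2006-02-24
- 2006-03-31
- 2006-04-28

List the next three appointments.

All Fridays; the gaps (28, 28, 35, 28) vary with month length.
This is the last Friday of each month.
Last Friday of May 2006: 2006-05-26.
Last Friday of June 2006: 2006-06-30.
July 2006 ends with Friday 2006-07-28.

2006-05-26, 2006-06-30, 2006-07-28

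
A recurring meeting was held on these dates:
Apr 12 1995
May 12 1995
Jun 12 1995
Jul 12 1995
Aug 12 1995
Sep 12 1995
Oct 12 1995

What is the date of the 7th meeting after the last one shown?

Gaps: 30, 31, 30, 31, 31, 30 days — not constant. Every event is on the 12th of the month.
Pattern: the 12th of each month.
November 1995: Nov 12 1995.
December 1995: Dec 12 1995.
January 1996: Jan 12 1996.
February 1996: Feb 12 1996.
Next: March 1996 → Mar 12 1996.
Next: April 1996 → Apr 12 1996.
Next: May 1996 → May 12 1996.

May 12 1996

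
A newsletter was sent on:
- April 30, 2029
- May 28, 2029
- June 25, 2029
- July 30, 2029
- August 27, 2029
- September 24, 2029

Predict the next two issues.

October 29, 2029; November 26, 2029

Every date is a Monday; gaps 28, 28, 35, 28, 28 days.
Each is the last Monday of its month (at least one falls on the 29th or later, ruling out '4th Monday').
Last Monday of October 2029: October 29, 2029.
November 2029 ends with Monday November 26, 2029.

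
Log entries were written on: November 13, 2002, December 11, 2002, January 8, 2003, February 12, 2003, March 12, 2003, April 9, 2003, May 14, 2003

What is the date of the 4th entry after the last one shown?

All dates are Wednesdays, 28, 28, 35, 28, 28, 35 days apart.
Specifically, the 2nd Wednesday of each month.
2nd Wednesday of June 2003: June 11, 2003.
July 2003 — 2nd Wednesday is July 9, 2003.
August 2003 — 2nd Wednesday is August 13, 2003.
September 2003 — 2nd Wednesday is September 10, 2003.

September 10, 2003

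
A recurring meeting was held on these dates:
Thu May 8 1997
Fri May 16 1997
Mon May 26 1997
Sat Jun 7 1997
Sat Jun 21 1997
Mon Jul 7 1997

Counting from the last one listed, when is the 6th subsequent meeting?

Sat Nov 22 1997

Intervals are 8, 10, 12, 14, 16 days — an arithmetic progression with common difference 2.
Next gap: 18 days. Mon Jul 7 1997 + 18 days = Fri Jul 25 1997.
Next gap: 20 days. Fri Jul 25 1997 + 20 days = Thu Aug 14 1997.
Next gap: 22 days. Thu Aug 14 1997 + 22 days = Fri Sep 5 1997.
Next gap: 24 days. Fri Sep 5 1997 + 24 days = Mon Sep 29 1997.
Next gap: 26 days. Mon Sep 29 1997 + 26 days = Sat Oct 25 1997.
Next gap: 28 days. Sat Oct 25 1997 + 28 days = Sat Nov 22 1997.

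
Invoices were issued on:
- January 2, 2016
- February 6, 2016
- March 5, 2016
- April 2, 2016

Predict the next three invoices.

May 7, 2016; June 4, 2016; July 2, 2016

All dates are Saturdays, 35, 28, 28 days apart.
Specifically, the 1st Saturday of each month.
1st Saturday of May 2016: May 7, 2016.
June 2016 — 1st Saturday is June 4, 2016.
July 2016 — 1st Saturday is July 2, 2016.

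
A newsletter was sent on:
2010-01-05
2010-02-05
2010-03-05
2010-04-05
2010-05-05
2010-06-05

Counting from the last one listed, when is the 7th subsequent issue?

Each date is the 5th; the gaps (31, 28, 31, 30, 31) track the month lengths.
The rule is the 5th of each month.
July 2010: 2010-07-05.
Next: August 2010 → 2010-08-05.
September 2010: 2010-09-05.
October 2010: 2010-10-05.
Next: November 2010 → 2010-11-05.
December 2010: 2010-12-05.
January 2011: 2011-01-05.

2011-01-05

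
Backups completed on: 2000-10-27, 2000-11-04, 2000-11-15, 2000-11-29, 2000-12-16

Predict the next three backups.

2001-01-05, 2001-01-28, 2001-02-23

Intervals are 8, 11, 14, 17 days — an arithmetic progression with common difference 3.
Next gap: 20 days. 2000-12-16 + 20 days = 2001-01-05.
Next gap: 23 days. 2001-01-05 + 23 days = 2001-01-28.
Next gap: 26 days. 2001-01-28 + 26 days = 2001-02-23.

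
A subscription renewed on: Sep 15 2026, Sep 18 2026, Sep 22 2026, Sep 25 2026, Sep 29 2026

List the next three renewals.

Every event lands on a Tuesday or Friday (gaps cycle 3, 4, 3, 4).
So the schedule is: every Tuesday and Friday.
The following Friday is Oct 2 2026.
Next Tuesday: Oct 6 2026.
The following Friday is Oct 9 2026.

Oct 2 2026, Oct 6 2026, Oct 9 2026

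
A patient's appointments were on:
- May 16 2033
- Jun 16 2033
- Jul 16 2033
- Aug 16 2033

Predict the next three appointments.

Sep 16 2033, Oct 16 2033, Nov 16 2033

Gaps: 31, 30, 31 days — not constant. Every event is on the 16th of the month.
Pattern: the 16th of each month.
Next: September 2033 → Sep 16 2033.
October 2033: Oct 16 2033.
Next: November 2033 → Nov 16 2033.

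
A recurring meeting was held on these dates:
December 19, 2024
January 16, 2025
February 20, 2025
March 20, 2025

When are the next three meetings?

April 17, 2025; May 15, 2025; June 19, 2025

All dates are Thursdays, 28, 35, 28 days apart.
Specifically, the 3rd Thursday of each month.
April 2025 — 3rd Thursday is April 17, 2025.
May 2025 — 3rd Thursday is May 15, 2025.
June 2025 — 3rd Thursday is June 19, 2025.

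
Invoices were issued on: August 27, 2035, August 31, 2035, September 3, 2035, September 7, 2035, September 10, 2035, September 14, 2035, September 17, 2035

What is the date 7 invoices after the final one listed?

Every event lands on a Monday or Friday (gaps cycle 4, 3, 4, 3, 4, 3).
So the schedule is: every Monday and Friday.
Next Friday: September 21, 2035.
The following Monday is September 24, 2035.
Next Friday: September 28, 2035.
Next Monday: October 1, 2035.
Next Friday: October 5, 2035.
The following Monday is October 8, 2035.
The following Friday is October 12, 2035.

October 12, 2035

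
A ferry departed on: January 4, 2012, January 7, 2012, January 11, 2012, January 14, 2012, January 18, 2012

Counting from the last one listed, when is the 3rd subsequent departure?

Every event lands on a Wednesday or Saturday (gaps cycle 3, 4, 3, 4).
So the schedule is: every Wednesday and Saturday.
The following Saturday is January 21, 2012.
Next Wednesday: January 25, 2012.
The following Saturday is January 28, 2012.

January 28, 2012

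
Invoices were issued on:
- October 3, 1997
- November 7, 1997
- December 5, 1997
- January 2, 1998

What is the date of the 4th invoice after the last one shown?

All dates are Fridays, 35, 28, 28 days apart.
Specifically, the 1st Friday of each month.
February 1998 — 1st Friday is February 6, 1998.
March 1998 — 1st Friday is March 6, 1998.
1st Friday of April 1998: April 3, 1998.
May 1998 — 1st Friday is May 1, 1998.

May 1, 1998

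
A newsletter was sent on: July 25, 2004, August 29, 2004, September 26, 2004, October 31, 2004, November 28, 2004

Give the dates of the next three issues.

Every date is a Sunday; gaps 35, 28, 35, 28 days.
Each is the last Sunday of its month (at least one falls on the 29th or later, ruling out '4th Sunday').
December 2004 ends with Sunday December 26, 2004.
January 2005 ends with Sunday January 30, 2005.
February 2005 ends with Sunday February 27, 2005.

December 26, 2004; January 30, 2005; February 27, 2005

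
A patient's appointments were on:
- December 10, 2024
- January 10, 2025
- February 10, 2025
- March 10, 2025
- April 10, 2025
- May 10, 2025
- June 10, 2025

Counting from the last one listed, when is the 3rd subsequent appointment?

September 10, 2025

Gaps: 31, 31, 28, 31, 30, 31 days — not constant. Every event is on the 10th of the month.
Pattern: the 10th of each month.
Next: July 2025 → July 10, 2025.
August 2025: August 10, 2025.
September 2025: September 10, 2025.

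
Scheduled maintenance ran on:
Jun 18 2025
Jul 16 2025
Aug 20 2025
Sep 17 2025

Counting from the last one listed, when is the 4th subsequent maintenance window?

Jan 21 2026

Gaps: 28, 35, 28 days — a mix of 28 and 35. Every date is a Wednesday.
Each is the 3rd Wednesday of its month.
October 2025 — 3rd Wednesday is Oct 15 2025.
3rd Wednesday of November 2025: Nov 19 2025.
3rd Wednesday of December 2025: Dec 17 2025.
3rd Wednesday of January 2026: Jan 21 2026.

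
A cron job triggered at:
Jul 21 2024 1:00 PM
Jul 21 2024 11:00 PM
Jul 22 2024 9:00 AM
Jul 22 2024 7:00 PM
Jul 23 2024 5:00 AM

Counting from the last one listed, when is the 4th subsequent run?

Spacing: 10, 10, 10, 10 h — constant 10 h.
Jul 23 2024 5:00 AM + 10 h = Jul 23 2024 3:00 PM.
Jul 23 2024 3:00 PM + 10 h = Jul 24 2024 1:00 AM.
Jul 24 2024 1:00 AM + 10 h = Jul 24 2024 11:00 AM.
Jul 24 2024 11:00 AM + 10 h = Jul 24 2024 9:00 PM.

Jul 24 2024 9:00 PM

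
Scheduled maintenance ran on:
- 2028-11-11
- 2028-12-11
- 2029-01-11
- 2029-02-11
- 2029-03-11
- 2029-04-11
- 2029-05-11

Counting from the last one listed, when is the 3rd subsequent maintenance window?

2029-08-11

The day-of-month is always 11 (30, 31, 31, 28, 31, 30 days between events).
So this recurs on the 11th of each month.
Next: June 2029 → 2029-06-11.
Next: July 2029 → 2029-07-11.
August 2029: 2029-08-11.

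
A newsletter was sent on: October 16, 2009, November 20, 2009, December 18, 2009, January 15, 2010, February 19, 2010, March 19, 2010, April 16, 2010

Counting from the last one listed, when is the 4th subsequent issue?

All dates are Fridays, 35, 28, 28, 35, 28, 28 days apart.
Specifically, the 3rd Friday of each month.
May 2010 — 3rd Friday is May 21, 2010.
June 2010 — 3rd Friday is June 18, 2010.
3rd Friday of July 2010: July 16, 2010.
3rd Friday of August 2010: August 20, 2010.

August 20, 2010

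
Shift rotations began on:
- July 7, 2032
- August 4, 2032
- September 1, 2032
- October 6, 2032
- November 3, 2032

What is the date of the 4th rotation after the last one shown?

These are Wednesdays at 28- or 35-day spacing (28, 28, 35, 28).
The pattern: 1st Wednesday of the month.
1st Wednesday of December 2032: December 1, 2032.
January 2033 — 1st Wednesday is January 5, 2033.
1st Wednesday of February 2033: February 2, 2033.
March 2033 — 1st Wednesday is March 2, 2033.

March 2, 2033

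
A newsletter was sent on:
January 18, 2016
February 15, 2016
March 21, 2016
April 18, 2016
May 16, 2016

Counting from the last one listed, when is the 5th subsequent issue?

Gaps: 28, 35, 28, 28 days — a mix of 28 and 35. Every date is a Monday.
Each is the 3rd Monday of its month.
3rd Monday of June 2016: June 20, 2016.
July 2016 — 3rd Monday is July 18, 2016.
3rd Monday of August 2016: August 15, 2016.
September 2016 — 3rd Monday is September 19, 2016.
3rd Monday of October 2016: October 17, 2016.

October 17, 2016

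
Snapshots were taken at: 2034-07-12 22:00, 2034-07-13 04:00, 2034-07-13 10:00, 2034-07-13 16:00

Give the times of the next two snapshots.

2034-07-13 22:00, 2034-07-14 04:00

Gaps: 6, 6, 6 hours — each event is 6 hours after the previous one.
2034-07-13 16:00 + 6 h = 2034-07-13 22:00.
2034-07-13 22:00 + 6 h = 2034-07-14 04:00.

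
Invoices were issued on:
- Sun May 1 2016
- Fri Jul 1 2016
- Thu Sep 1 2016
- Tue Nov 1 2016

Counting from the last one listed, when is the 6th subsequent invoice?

Gaps: 61, 62, 61 days — not constant. Every event is on the 1st of the month.
Pattern: the 1st of every 2 months.
January 2017: Sun Jan 1 2017.
Next: March 2017 → Wed Mar 1 2017.
Next: May 2017 → Mon May 1 2017.
July 2017: Sat Jul 1 2017.
Next: September 2017 → Fri Sep 1 2017.
Next: November 2017 → Wed Nov 1 2017.

Wed Nov 1 2017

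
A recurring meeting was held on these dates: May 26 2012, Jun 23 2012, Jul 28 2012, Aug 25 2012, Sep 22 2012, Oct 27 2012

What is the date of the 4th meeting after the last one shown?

Feb 23 2013

All dates are Saturdays, 28, 35, 28, 28, 35 days apart.
Specifically, the 4th Saturday of each month.
November 2012 — 4th Saturday is Nov 24 2012.
4th Saturday of December 2012: Dec 22 2012.
January 2013 — 4th Saturday is Jan 26 2013.
4th Saturday of February 2013: Feb 23 2013.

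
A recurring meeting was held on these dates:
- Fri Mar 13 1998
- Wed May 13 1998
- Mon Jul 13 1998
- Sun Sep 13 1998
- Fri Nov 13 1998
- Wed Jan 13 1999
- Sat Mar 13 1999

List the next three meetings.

Thu May 13 1999, Tue Jul 13 1999, Mon Sep 13 1999

The day-of-month is always 13 (61, 61, 62, 61, 61, 59 days between events).
So this recurs on the 13th of every 2 months.
May 1999: Thu May 13 1999.
July 1999: Tue Jul 13 1999.
September 1999: Mon Sep 13 1999.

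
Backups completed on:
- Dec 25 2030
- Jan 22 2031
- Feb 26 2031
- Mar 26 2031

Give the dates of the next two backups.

All dates are Wednesdays, 28, 35, 28 days apart.
Specifically, the 4th Wednesday of each month.
April 2031 — 4th Wednesday is Apr 23 2031.
4th Wednesday of May 2031: May 28 2031.

Apr 23 2031, May 28 2031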